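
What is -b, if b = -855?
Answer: 855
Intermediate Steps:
-b = -1*(-855) = 855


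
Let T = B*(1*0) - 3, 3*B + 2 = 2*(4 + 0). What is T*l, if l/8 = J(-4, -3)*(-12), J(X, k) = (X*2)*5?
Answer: -11520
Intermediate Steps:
B = 2 (B = -⅔ + (2*(4 + 0))/3 = -⅔ + (2*4)/3 = -⅔ + (⅓)*8 = -⅔ + 8/3 = 2)
J(X, k) = 10*X (J(X, k) = (2*X)*5 = 10*X)
l = 3840 (l = 8*((10*(-4))*(-12)) = 8*(-40*(-12)) = 8*480 = 3840)
T = -3 (T = 2*(1*0) - 3 = 2*0 - 3 = 0 - 3 = -3)
T*l = -3*3840 = -11520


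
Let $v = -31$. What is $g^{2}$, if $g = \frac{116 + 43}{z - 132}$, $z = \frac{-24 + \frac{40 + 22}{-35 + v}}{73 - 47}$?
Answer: $\frac{18610962084}{13014018241} \approx 1.4301$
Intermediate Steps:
$z = - \frac{823}{858}$ ($z = \frac{-24 + \frac{40 + 22}{-35 - 31}}{73 - 47} = \frac{-24 + \frac{62}{-66}}{26} = \left(-24 + 62 \left(- \frac{1}{66}\right)\right) \frac{1}{26} = \left(-24 - \frac{31}{33}\right) \frac{1}{26} = \left(- \frac{823}{33}\right) \frac{1}{26} = - \frac{823}{858} \approx -0.95921$)
$g = - \frac{136422}{114079}$ ($g = \frac{116 + 43}{- \frac{823}{858} - 132} = \frac{159}{- \frac{114079}{858}} = 159 \left(- \frac{858}{114079}\right) = - \frac{136422}{114079} \approx -1.1959$)
$g^{2} = \left(- \frac{136422}{114079}\right)^{2} = \frac{18610962084}{13014018241}$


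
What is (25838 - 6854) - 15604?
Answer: 3380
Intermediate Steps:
(25838 - 6854) - 15604 = 18984 - 15604 = 3380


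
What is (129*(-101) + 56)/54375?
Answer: -12973/54375 ≈ -0.23858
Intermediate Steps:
(129*(-101) + 56)/54375 = (-13029 + 56)*(1/54375) = -12973*1/54375 = -12973/54375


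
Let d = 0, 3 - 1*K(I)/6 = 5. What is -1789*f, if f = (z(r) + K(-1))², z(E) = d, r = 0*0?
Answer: -257616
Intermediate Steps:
K(I) = -12 (K(I) = 18 - 6*5 = 18 - 30 = -12)
r = 0
z(E) = 0
f = 144 (f = (0 - 12)² = (-12)² = 144)
-1789*f = -1789*144 = -257616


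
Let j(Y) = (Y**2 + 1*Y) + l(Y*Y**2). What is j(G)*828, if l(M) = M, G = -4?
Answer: -43056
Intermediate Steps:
j(Y) = Y + Y**2 + Y**3 (j(Y) = (Y**2 + 1*Y) + Y*Y**2 = (Y**2 + Y) + Y**3 = (Y + Y**2) + Y**3 = Y + Y**2 + Y**3)
j(G)*828 = -4*(1 - 4 + (-4)**2)*828 = -4*(1 - 4 + 16)*828 = -4*13*828 = -52*828 = -43056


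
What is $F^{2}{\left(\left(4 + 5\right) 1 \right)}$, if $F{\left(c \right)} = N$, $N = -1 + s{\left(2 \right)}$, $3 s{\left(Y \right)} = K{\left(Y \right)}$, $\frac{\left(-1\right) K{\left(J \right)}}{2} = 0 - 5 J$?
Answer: $\frac{289}{9} \approx 32.111$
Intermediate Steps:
$K{\left(J \right)} = 10 J$ ($K{\left(J \right)} = - 2 \left(0 - 5 J\right) = - 2 \left(- 5 J\right) = 10 J$)
$s{\left(Y \right)} = \frac{10 Y}{3}$
$N = \frac{17}{3}$ ($N = -1 + \frac{10}{3} \cdot 2 = -1 + \frac{20}{3} = \frac{17}{3} \approx 5.6667$)
$F{\left(c \right)} = \frac{17}{3}$
$F^{2}{\left(\left(4 + 5\right) 1 \right)} = \left(\frac{17}{3}\right)^{2} = \frac{289}{9}$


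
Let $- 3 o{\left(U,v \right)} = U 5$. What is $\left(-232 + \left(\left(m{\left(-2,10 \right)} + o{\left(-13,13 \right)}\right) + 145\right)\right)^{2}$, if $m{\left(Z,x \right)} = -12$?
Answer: $\frac{53824}{9} \approx 5980.4$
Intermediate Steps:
$o{\left(U,v \right)} = - \frac{5 U}{3}$ ($o{\left(U,v \right)} = - \frac{U 5}{3} = - \frac{5 U}{3}$)
$\left(-232 + \left(\left(m{\left(-2,10 \right)} + o{\left(-13,13 \right)}\right) + 145\right)\right)^{2} = \left(-232 + \left(\left(-12 - - \frac{65}{3}\right) + 145\right)\right)^{2} = \left(-232 + \left(\left(-12 + \frac{65}{3}\right) + 145\right)\right)^{2} = \left(-232 + \left(\frac{29}{3} + 145\right)\right)^{2} = \left(-232 + \frac{464}{3}\right)^{2} = \left(- \frac{232}{3}\right)^{2} = \frac{53824}{9}$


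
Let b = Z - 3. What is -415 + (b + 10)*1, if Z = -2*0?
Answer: -408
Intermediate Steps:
Z = 0
b = -3 (b = 0 - 3 = -3)
-415 + (b + 10)*1 = -415 + (-3 + 10)*1 = -415 + 7*1 = -415 + 7 = -408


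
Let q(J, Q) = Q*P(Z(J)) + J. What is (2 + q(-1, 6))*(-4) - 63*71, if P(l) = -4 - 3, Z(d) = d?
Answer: -4309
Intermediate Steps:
P(l) = -7
q(J, Q) = J - 7*Q (q(J, Q) = Q*(-7) + J = -7*Q + J = J - 7*Q)
(2 + q(-1, 6))*(-4) - 63*71 = (2 + (-1 - 7*6))*(-4) - 63*71 = (2 + (-1 - 42))*(-4) - 4473 = (2 - 43)*(-4) - 4473 = -41*(-4) - 4473 = 164 - 4473 = -4309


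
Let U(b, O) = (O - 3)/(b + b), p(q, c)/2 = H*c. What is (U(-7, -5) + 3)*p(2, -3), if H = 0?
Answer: 0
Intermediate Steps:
p(q, c) = 0 (p(q, c) = 2*(0*c) = 2*0 = 0)
U(b, O) = (-3 + O)/(2*b) (U(b, O) = (-3 + O)/((2*b)) = (-3 + O)*(1/(2*b)) = (-3 + O)/(2*b))
(U(-7, -5) + 3)*p(2, -3) = ((1/2)*(-3 - 5)/(-7) + 3)*0 = ((1/2)*(-1/7)*(-8) + 3)*0 = (4/7 + 3)*0 = (25/7)*0 = 0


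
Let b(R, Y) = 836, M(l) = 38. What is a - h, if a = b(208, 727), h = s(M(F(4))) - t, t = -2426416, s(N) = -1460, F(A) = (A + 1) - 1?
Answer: -2424120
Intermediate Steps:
F(A) = A (F(A) = (1 + A) - 1 = A)
h = 2424956 (h = -1460 - 1*(-2426416) = -1460 + 2426416 = 2424956)
a = 836
a - h = 836 - 1*2424956 = 836 - 2424956 = -2424120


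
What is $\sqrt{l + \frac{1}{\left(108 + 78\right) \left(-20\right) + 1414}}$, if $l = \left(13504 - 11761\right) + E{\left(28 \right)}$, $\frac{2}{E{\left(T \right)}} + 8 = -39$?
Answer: $\frac{3 \sqrt{2274879978866}}{108382} \approx 41.749$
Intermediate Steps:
$E{\left(T \right)} = - \frac{2}{47}$ ($E{\left(T \right)} = \frac{2}{-8 - 39} = \frac{2}{-47} = 2 \left(- \frac{1}{47}\right) = - \frac{2}{47}$)
$l = \frac{81919}{47}$ ($l = \left(13504 - 11761\right) - \frac{2}{47} = 1743 - \frac{2}{47} = \frac{81919}{47} \approx 1743.0$)
$\sqrt{l + \frac{1}{\left(108 + 78\right) \left(-20\right) + 1414}} = \sqrt{\frac{81919}{47} + \frac{1}{\left(108 + 78\right) \left(-20\right) + 1414}} = \sqrt{\frac{81919}{47} + \frac{1}{186 \left(-20\right) + 1414}} = \sqrt{\frac{81919}{47} + \frac{1}{-3720 + 1414}} = \sqrt{\frac{81919}{47} + \frac{1}{-2306}} = \sqrt{\frac{81919}{47} - \frac{1}{2306}} = \sqrt{\frac{188905167}{108382}} = \frac{3 \sqrt{2274879978866}}{108382}$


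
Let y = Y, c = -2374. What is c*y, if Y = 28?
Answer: -66472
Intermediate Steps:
y = 28
c*y = -2374*28 = -66472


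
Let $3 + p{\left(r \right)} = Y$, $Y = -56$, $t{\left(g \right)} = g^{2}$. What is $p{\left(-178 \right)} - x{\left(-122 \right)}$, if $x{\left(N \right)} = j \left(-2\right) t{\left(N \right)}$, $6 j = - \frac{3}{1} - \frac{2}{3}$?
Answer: $- \frac{164255}{9} \approx -18251.0$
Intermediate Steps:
$j = - \frac{11}{18}$ ($j = \frac{- \frac{3}{1} - \frac{2}{3}}{6} = \frac{\left(-3\right) 1 - \frac{2}{3}}{6} = \frac{-3 - \frac{2}{3}}{6} = \frac{1}{6} \left(- \frac{11}{3}\right) = - \frac{11}{18} \approx -0.61111$)
$p{\left(r \right)} = -59$ ($p{\left(r \right)} = -3 - 56 = -59$)
$x{\left(N \right)} = \frac{11 N^{2}}{9}$ ($x{\left(N \right)} = \left(- \frac{11}{18}\right) \left(-2\right) N^{2} = \frac{11 N^{2}}{9}$)
$p{\left(-178 \right)} - x{\left(-122 \right)} = -59 - \frac{11 \left(-122\right)^{2}}{9} = -59 - \frac{11}{9} \cdot 14884 = -59 - \frac{163724}{9} = - \frac{164255}{9}$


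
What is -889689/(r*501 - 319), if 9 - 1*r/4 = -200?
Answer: -889689/418517 ≈ -2.1258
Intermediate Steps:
r = 836 (r = 36 - 4*(-200) = 36 + 800 = 836)
-889689/(r*501 - 319) = -889689/(836*501 - 319) = -889689/(418836 - 319) = -889689/418517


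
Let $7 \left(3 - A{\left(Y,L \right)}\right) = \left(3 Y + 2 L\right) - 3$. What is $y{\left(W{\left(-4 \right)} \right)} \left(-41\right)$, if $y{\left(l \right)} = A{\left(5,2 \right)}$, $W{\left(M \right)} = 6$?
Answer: $- \frac{205}{7} \approx -29.286$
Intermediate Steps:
$A{\left(Y,L \right)} = \frac{24}{7} - \frac{3 Y}{7} - \frac{2 L}{7}$ ($A{\left(Y,L \right)} = 3 - \frac{\left(3 Y + 2 L\right) - 3}{7} = 3 - \frac{\left(2 L + 3 Y\right) - 3}{7} = 3 - \frac{-3 + 2 L + 3 Y}{7} = 3 - \left(- \frac{3}{7} + \frac{2 L}{7} + \frac{3 Y}{7}\right) = \frac{24}{7} - \frac{3 Y}{7} - \frac{2 L}{7}$)
$y{\left(l \right)} = \frac{5}{7}$ ($y{\left(l \right)} = \frac{24}{7} - \frac{15}{7} - \frac{4}{7} = \frac{5}{7}$)
$y{\left(W{\left(-4 \right)} \right)} \left(-41\right) = \frac{5}{7} \left(-41\right) = - \frac{205}{7}$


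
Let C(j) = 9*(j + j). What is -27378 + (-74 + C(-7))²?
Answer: 12622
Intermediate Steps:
C(j) = 18*j (C(j) = 9*(2*j) = 18*j)
-27378 + (-74 + C(-7))² = -27378 + (-74 + 18*(-7))² = -27378 + (-74 - 126)² = -27378 + (-200)² = -27378 + 40000 = 12622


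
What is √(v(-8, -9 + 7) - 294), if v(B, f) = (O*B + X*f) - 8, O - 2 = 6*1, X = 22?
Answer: I*√410 ≈ 20.248*I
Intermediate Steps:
O = 8 (O = 2 + 6*1 = 2 + 6 = 8)
v(B, f) = -8 + 8*B + 22*f (v(B, f) = (8*B + 22*f) - 8 = -8 + 8*B + 22*f)
√(v(-8, -9 + 7) - 294) = √((-8 + 8*(-8) + 22*(-9 + 7)) - 294) = √((-8 - 64 + 22*(-2)) - 294) = √((-8 - 64 - 44) - 294) = √(-116 - 294) = √(-410) = I*√410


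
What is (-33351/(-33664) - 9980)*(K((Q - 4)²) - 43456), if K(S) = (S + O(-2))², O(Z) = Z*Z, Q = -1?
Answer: 14315800519935/33664 ≈ 4.2526e+8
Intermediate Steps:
O(Z) = Z²
K(S) = (4 + S)² (K(S) = (S + (-2)²)² = (S + 4)² = (4 + S)²)
(-33351/(-33664) - 9980)*(K((Q - 4)²) - 43456) = (-33351/(-33664) - 9980)*((4 + (-1 - 4)²)² - 43456) = (-33351*(-1/33664) - 9980)*((4 + (-5)²)² - 43456) = (33351/33664 - 9980)*((4 + 25)² - 43456) = -335933369*(29² - 43456)/33664 = -335933369*(841 - 43456)/33664 = -335933369/33664*(-42615) = 14315800519935/33664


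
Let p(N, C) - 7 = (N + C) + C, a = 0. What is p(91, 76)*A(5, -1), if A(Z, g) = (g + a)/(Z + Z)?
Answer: -25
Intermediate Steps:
A(Z, g) = g/(2*Z) (A(Z, g) = (g + 0)/(Z + Z) = g/((2*Z)) = g*(1/(2*Z)) = g/(2*Z))
p(N, C) = 7 + N + 2*C (p(N, C) = 7 + ((N + C) + C) = 7 + ((C + N) + C) = 7 + (N + 2*C) = 7 + N + 2*C)
p(91, 76)*A(5, -1) = (7 + 91 + 2*76)*((½)*(-1)/5) = (7 + 91 + 152)*((½)*(-1)*(⅕)) = 250*(-⅒) = -25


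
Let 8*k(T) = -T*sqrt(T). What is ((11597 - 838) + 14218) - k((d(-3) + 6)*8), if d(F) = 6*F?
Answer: 24977 - 48*I*sqrt(6) ≈ 24977.0 - 117.58*I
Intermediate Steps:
k(T) = -T**(3/2)/8 (k(T) = (-T*sqrt(T))/8 = (-T**(3/2))/8 = -T**(3/2)/8)
((11597 - 838) + 14218) - k((d(-3) + 6)*8) = ((11597 - 838) + 14218) - (-1)*((6*(-3) + 6)*8)**(3/2)/8 = (10759 + 14218) - (-1)*((-18 + 6)*8)**(3/2)/8 = 24977 - (-1)*(-12*8)**(3/2)/8 = 24977 - (-1)*(-96)**(3/2)/8 = 24977 - (-1)*(-384*I*sqrt(6))/8 = 24977 - 48*I*sqrt(6)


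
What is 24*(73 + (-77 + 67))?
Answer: 1512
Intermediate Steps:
24*(73 + (-77 + 67)) = 24*(73 - 10) = 24*63 = 1512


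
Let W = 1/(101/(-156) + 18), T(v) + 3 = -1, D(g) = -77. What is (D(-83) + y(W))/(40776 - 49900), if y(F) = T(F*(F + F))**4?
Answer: -179/9124 ≈ -0.019619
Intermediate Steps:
T(v) = -4 (T(v) = -3 - 1 = -4)
W = 156/2707 (W = 1/(101*(-1/156) + 18) = 1/(-101/156 + 18) = 1/(2707/156) = 156/2707 ≈ 0.057628)
y(F) = 256 (y(F) = (-4)**4 = 256)
(D(-83) + y(W))/(40776 - 49900) = (-77 + 256)/(40776 - 49900) = 179/(-9124) = 179*(-1/9124) = -179/9124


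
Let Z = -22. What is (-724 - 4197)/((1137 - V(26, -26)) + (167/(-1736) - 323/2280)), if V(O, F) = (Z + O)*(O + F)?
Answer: -64071420/14800643 ≈ -4.3290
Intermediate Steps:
V(O, F) = (-22 + O)*(F + O) (V(O, F) = (-22 + O)*(O + F) = (-22 + O)*(F + O))
(-724 - 4197)/((1137 - V(26, -26)) + (167/(-1736) - 323/2280)) = (-724 - 4197)/((1137 - (26² - 22*(-26) - 22*26 - 26*26)) + (167/(-1736) - 323/2280)) = -4921/((1137 - (676 + 572 - 572 - 676)) + (167*(-1/1736) - 323*1/2280)) = -4921/((1137 - 1*0) + (-167/1736 - 17/120)) = -4921/((1137 + 0) - 3097/13020) = -4921/(1137 - 3097/13020) = -4921/14800643/13020 = -4921*13020/14800643 = -64071420/14800643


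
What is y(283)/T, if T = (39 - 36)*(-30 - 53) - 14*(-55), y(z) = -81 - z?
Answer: -364/521 ≈ -0.69866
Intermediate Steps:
T = 521 (T = 3*(-83) + 770 = -249 + 770 = 521)
y(283)/T = (-81 - 1*283)/521 = (-81 - 283)*(1/521) = -364*1/521 = -364/521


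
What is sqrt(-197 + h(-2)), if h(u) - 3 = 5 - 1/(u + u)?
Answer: I*sqrt(755)/2 ≈ 13.739*I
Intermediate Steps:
h(u) = 8 - 1/(2*u) (h(u) = 3 + (5 - 1/(u + u)) = 3 + (5 - 1/(2*u)) = 8 - 1/(2*u))
sqrt(-197 + h(-2)) = sqrt(-197 + (8 - 1/2/(-2))) = sqrt(-197 + (8 - 1/2*(-1/2))) = sqrt(-197 + (8 + 1/4)) = sqrt(-197 + 33/4) = sqrt(-755/4) = I*sqrt(755)/2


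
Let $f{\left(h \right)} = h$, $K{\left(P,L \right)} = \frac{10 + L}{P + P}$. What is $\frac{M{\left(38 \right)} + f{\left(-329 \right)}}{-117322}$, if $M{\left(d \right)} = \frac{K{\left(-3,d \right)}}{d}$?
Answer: $\frac{6255}{2229118} \approx 0.002806$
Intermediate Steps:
$K{\left(P,L \right)} = \frac{10 + L}{2 P}$
$M{\left(d \right)} = \frac{- \frac{5}{3} - \frac{d}{6}}{d}$ ($M{\left(d \right)} = \frac{\frac{1}{2} \frac{1}{-3} \left(10 + d\right)}{d} = \frac{\frac{1}{2} \left(- \frac{1}{3}\right) \left(10 + d\right)}{d} = \frac{- \frac{5}{3} - \frac{d}{6}}{d}$)
$\frac{M{\left(38 \right)} + f{\left(-329 \right)}}{-117322} = \frac{\frac{-10 - 38}{6 \cdot 38} - 329}{-117322} = \left(\frac{1}{6} \cdot \frac{1}{38} \left(-10 - 38\right) - 329\right) \left(- \frac{1}{117322}\right) = \left(\frac{1}{6} \cdot \frac{1}{38} \left(-48\right) - 329\right) \left(- \frac{1}{117322}\right) = \left(- \frac{4}{19} - 329\right) \left(- \frac{1}{117322}\right) = \left(- \frac{6255}{19}\right) \left(- \frac{1}{117322}\right) = \frac{6255}{2229118}$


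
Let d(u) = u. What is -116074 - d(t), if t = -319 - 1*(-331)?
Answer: -116086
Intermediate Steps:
t = 12 (t = -319 + 331 = 12)
-116074 - d(t) = -116074 - 1*12 = -116074 - 12 = -116086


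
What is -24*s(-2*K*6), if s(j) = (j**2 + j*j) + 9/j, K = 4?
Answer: -221175/2 ≈ -1.1059e+5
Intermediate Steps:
s(j) = 2*j**2 + 9/j (s(j) = (j**2 + j**2) + 9/j = 2*j**2 + 9/j)
-24*s(-2*K*6) = -24*(9 + 2*(-2*4*6)**3)/(-2*4*6) = -24*(9 + 2*(-8*6)**3)/((-8*6)) = -24*(9 + 2*(-48)**3)/(-48) = -(-1)*(9 + 2*(-110592))/2 = -(-1)*(9 - 221184)/2 = -(-1)*(-221175)/2 = -24*73725/16 = -221175/2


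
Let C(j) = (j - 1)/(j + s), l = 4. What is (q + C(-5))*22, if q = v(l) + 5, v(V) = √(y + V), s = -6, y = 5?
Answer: 188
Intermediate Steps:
v(V) = √(5 + V)
C(j) = (-1 + j)/(-6 + j) (C(j) = (j - 1)/(j - 6) = (-1 + j)/(-6 + j))
q = 8 (q = √(5 + 4) + 5 = √9 + 5 = 3 + 5 = 8)
(q + C(-5))*22 = (8 + (-1 - 5)/(-6 - 5))*22 = (8 - 6/(-11))*22 = (8 - 1/11*(-6))*22 = (8 + 6/11)*22 = (94/11)*22 = 188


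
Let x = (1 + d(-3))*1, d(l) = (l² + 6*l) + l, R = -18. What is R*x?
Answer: 198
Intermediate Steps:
d(l) = l² + 7*l
x = -11 (x = (1 - 3*(7 - 3))*1 = (1 - 3*4)*1 = (1 - 12)*1 = -11*1 = -11)
R*x = -18*(-11) = 198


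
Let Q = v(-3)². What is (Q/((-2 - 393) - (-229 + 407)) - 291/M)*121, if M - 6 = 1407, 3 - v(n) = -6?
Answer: -3780524/89961 ≈ -42.024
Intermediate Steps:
v(n) = 9 (v(n) = 3 - 1*(-6) = 3 + 6 = 9)
M = 1413 (M = 6 + 1407 = 1413)
Q = 81 (Q = 9² = 81)
(Q/((-2 - 393) - (-229 + 407)) - 291/M)*121 = (81/((-2 - 393) - (-229 + 407)) - 291/1413)*121 = (81/(-395 - 1*178) - 291*1/1413)*121 = (81/(-395 - 178) - 97/471)*121 = (81/(-573) - 97/471)*121 = (81*(-1/573) - 97/471)*121 = (-27/191 - 97/471)*121 = -31244/89961*121 = -3780524/89961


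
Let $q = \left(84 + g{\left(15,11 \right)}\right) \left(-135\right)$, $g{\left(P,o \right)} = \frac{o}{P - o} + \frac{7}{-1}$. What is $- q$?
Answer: $\frac{43065}{4} \approx 10766.0$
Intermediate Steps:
$g{\left(P,o \right)} = -7 + \frac{o}{P - o}$ ($g{\left(P,o \right)} = \frac{o}{P - o} + 7 \left(-1\right) = \frac{o}{P - o} - 7 = -7 + \frac{o}{P - o}$)
$q = - \frac{43065}{4}$ ($q = \left(84 + \frac{\left(-7\right) 15 + 8 \cdot 11}{15 - 11}\right) \left(-135\right) = \left(84 + \frac{-105 + 88}{15 - 11}\right) \left(-135\right) = \left(84 + \frac{1}{4} \left(-17\right)\right) \left(-135\right) = \left(84 - \frac{17}{4}\right) \left(-135\right) = \frac{319}{4} \left(-135\right) = - \frac{43065}{4} \approx -10766.0$)
$- q = \left(-1\right) \left(- \frac{43065}{4}\right) = \frac{43065}{4}$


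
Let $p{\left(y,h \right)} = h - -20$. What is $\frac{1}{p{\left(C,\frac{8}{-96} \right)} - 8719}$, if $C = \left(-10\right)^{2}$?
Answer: $- \frac{12}{104389} \approx -0.00011495$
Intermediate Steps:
$C = 100$
$p{\left(y,h \right)} = 20 + h$ ($p{\left(y,h \right)} = h + 20 = 20 + h$)
$\frac{1}{p{\left(C,\frac{8}{-96} \right)} - 8719} = \frac{1}{\left(20 + \frac{8}{-96}\right) - 8719} = \frac{1}{\left(20 + 8 \left(- \frac{1}{96}\right)\right) - 8719} = \frac{1}{\left(20 - \frac{1}{12}\right) - 8719} = \frac{1}{\frac{239}{12} - 8719} = \frac{1}{- \frac{104389}{12}} = - \frac{12}{104389}$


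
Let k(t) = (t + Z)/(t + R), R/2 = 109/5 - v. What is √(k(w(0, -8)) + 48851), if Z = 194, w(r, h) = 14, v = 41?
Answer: √181742851/61 ≈ 221.00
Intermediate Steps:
R = -192/5 (R = 2*(109/5 - 1*41) = 2*(109*(⅕) - 41) = 2*(109/5 - 41) = 2*(-96/5) = -192/5 ≈ -38.400)
k(t) = (194 + t)/(-192/5 + t) (k(t) = (t + 194)/(t - 192/5) = (194 + t)/(-192/5 + t))
√(k(w(0, -8)) + 48851) = √(5*(194 + 14)/(-192 + 5*14) + 48851) = √(5*208/(-192 + 70) + 48851) = √(5*208/(-122) + 48851) = √(5*(-1/122)*208 + 48851) = √(-520/61 + 48851) = √(2979391/61) = √181742851/61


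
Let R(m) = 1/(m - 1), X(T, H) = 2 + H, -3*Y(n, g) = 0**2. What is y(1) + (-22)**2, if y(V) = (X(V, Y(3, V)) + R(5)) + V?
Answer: 1949/4 ≈ 487.25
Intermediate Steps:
Y(n, g) = 0 (Y(n, g) = -1/3*0**2 = -1/3*0 = 0)
R(m) = 1/(-1 + m)
y(V) = 9/4 + V (y(V) = ((2 + 0) + 1/(-1 + 5)) + V = (2 + 1/4) + V = 9/4 + V)
y(1) + (-22)**2 = (9/4 + 1) + (-22)**2 = 13/4 + 484 = 1949/4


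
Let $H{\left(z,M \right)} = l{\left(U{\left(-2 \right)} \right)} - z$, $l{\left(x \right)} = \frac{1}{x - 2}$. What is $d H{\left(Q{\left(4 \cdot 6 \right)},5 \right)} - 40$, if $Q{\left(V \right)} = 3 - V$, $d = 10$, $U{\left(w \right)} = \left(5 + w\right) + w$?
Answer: $160$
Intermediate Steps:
$U{\left(w \right)} = 5 + 2 w$
$l{\left(x \right)} = \frac{1}{-2 + x}$
$H{\left(z,M \right)} = -1 - z$ ($H{\left(z,M \right)} = \frac{1}{-2 + \left(5 + 2 \left(-2\right)\right)} - z = \frac{1}{-2 + \left(5 - 4\right)} - z = \frac{1}{-2 + 1} - z = \frac{1}{-1} - z = -1 - z$)
$d H{\left(Q{\left(4 \cdot 6 \right)},5 \right)} - 40 = 10 \left(-1 - \left(3 - 4 \cdot 6\right)\right) - 40 = 10 \left(-1 - \left(3 - 24\right)\right) - 40 = 10 \left(-1 - -21\right) - 40 = 10 \left(-1 + 21\right) - 40 = 10 \cdot 20 - 40 = 200 - 40 = 160$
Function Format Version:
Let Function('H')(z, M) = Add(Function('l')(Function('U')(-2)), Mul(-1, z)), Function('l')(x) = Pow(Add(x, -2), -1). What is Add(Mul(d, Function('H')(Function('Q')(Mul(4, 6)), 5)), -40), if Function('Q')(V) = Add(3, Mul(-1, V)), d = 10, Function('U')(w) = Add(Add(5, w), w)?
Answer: 160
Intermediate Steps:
Function('U')(w) = Add(5, Mul(2, w))
Function('l')(x) = Pow(Add(-2, x), -1)
Function('H')(z, M) = Add(-1, Mul(-1, z)) (Function('H')(z, M) = Add(Pow(Add(-2, Add(5, Mul(2, -2))), -1), Mul(-1, z)) = Add(Pow(Add(-2, Add(5, -4)), -1), Mul(-1, z)) = Add(Pow(Add(-2, 1), -1), Mul(-1, z)) = Add(Pow(-1, -1), Mul(-1, z)) = Add(-1, Mul(-1, z)))
Add(Mul(d, Function('H')(Function('Q')(Mul(4, 6)), 5)), -40) = Add(Mul(10, Add(-1, Mul(-1, Add(3, Mul(-1, Mul(4, 6)))))), -40) = Add(Mul(10, Add(-1, Mul(-1, Add(3, Mul(-1, 24))))), -40) = Add(Mul(10, Add(-1, Mul(-1, Add(3, -24)))), -40) = Add(Mul(10, Add(-1, Mul(-1, -21))), -40) = Add(Mul(10, Add(-1, 21)), -40) = Add(Mul(10, 20), -40) = Add(200, -40) = 160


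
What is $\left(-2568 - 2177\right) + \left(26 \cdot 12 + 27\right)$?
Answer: $-4406$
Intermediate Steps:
$\left(-2568 - 2177\right) + \left(26 \cdot 12 + 27\right) = -4745 + \left(312 + 27\right) = -4745 + 339 = -4406$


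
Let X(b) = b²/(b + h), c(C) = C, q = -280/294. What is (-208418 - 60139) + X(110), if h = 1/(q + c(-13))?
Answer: -8646407113/32209 ≈ -2.6845e+5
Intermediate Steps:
q = -20/21 (q = -280*1/294 = -20/21 ≈ -0.95238)
h = -21/293 (h = 1/(-20/21 - 13) = 1/(-293/21) = -21/293 ≈ -0.071672)
X(b) = b²/(-21/293 + b) (X(b) = b²/(b - 21/293) = b²/(-21/293 + b))
(-208418 - 60139) + X(110) = (-208418 - 60139) + 293*110²/(-21 + 293*110) = -268557 + 293*12100/(-21 + 32230) = -268557 + 293*12100/32209 = -268557 + 293*12100*(1/32209) = -268557 + 3545300/32209 = -8646407113/32209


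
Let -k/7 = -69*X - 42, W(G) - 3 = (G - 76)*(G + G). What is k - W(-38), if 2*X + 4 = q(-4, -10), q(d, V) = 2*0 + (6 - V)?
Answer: -5475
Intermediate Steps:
W(G) = 3 + 2*G*(-76 + G) (W(G) = 3 + (G - 76)*(G + G) = 3 + (-76 + G)*(2*G) = 3 + 2*G*(-76 + G))
q(d, V) = 6 - V (q(d, V) = 0 + (6 - V) = 6 - V)
X = 6 (X = -2 + (6 - 1*(-10))/2 = -2 + (6 + 10)/2 = -2 + (½)*16 = -2 + 8 = 6)
k = 3192 (k = -7*(-69*6 - 42) = -7*(-414 - 42) = -7*(-456) = 3192)
k - W(-38) = 3192 - (3 - 152*(-38) + 2*(-38)²) = 3192 - (3 + 5776 + 2*1444) = 3192 - (3 + 5776 + 2888) = 3192 - 1*8667 = 3192 - 8667 = -5475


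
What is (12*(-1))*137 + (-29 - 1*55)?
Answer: -1728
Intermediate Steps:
(12*(-1))*137 + (-29 - 1*55) = -12*137 + (-29 - 55) = -1644 - 84 = -1728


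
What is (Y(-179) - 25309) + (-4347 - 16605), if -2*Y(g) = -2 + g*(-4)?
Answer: -46618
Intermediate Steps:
Y(g) = 1 + 2*g (Y(g) = -(-2 + g*(-4))/2 = -(-2 - 4*g)/2 = 1 + 2*g)
(Y(-179) - 25309) + (-4347 - 16605) = ((1 + 2*(-179)) - 25309) + (-4347 - 16605) = ((1 - 358) - 25309) - 20952 = (-357 - 25309) - 20952 = -25666 - 20952 = -46618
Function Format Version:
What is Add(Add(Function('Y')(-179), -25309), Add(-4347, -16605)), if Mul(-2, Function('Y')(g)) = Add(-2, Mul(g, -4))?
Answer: -46618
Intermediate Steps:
Function('Y')(g) = Add(1, Mul(2, g)) (Function('Y')(g) = Mul(Rational(-1, 2), Add(-2, Mul(g, -4))) = Mul(Rational(-1, 2), Add(-2, Mul(-4, g))) = Add(1, Mul(2, g)))
Add(Add(Function('Y')(-179), -25309), Add(-4347, -16605)) = Add(Add(Add(1, Mul(2, -179)), -25309), Add(-4347, -16605)) = Add(Add(Add(1, -358), -25309), -20952) = Add(Add(-357, -25309), -20952) = Add(-25666, -20952) = -46618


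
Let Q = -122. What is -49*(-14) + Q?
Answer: 564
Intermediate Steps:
-49*(-14) + Q = -49*(-14) - 122 = 686 - 122 = 564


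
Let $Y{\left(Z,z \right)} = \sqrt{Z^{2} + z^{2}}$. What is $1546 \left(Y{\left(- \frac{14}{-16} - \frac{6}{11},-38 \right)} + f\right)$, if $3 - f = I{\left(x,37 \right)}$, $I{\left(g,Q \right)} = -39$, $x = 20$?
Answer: $64932 + \frac{773 \sqrt{11183177}}{44} \approx 1.2368 \cdot 10^{5}$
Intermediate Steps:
$f = 42$ ($f = 3 - -39 = 3 + 39 = 42$)
$1546 \left(Y{\left(- \frac{14}{-16} - \frac{6}{11},-38 \right)} + f\right) = 1546 \left(\sqrt{\left(- \frac{14}{-16} - \frac{6}{11}\right)^{2} + \left(-38\right)^{2}} + 42\right) = 1546 \left(\sqrt{\left(\left(-14\right) \left(- \frac{1}{16}\right) - \frac{6}{11}\right)^{2} + 1444} + 42\right) = 1546 \left(\sqrt{\left(\frac{7}{8} - \frac{6}{11}\right)^{2} + 1444} + 42\right) = 1546 \left(\sqrt{\left(\frac{29}{88}\right)^{2} + 1444} + 42\right) = 1546 \left(\sqrt{\frac{841}{7744} + 1444} + 42\right) = 1546 \left(\sqrt{\frac{11183177}{7744}} + 42\right) = 1546 \left(\frac{\sqrt{11183177}}{88} + 42\right) = 1546 \left(42 + \frac{\sqrt{11183177}}{88}\right) = 64932 + \frac{773 \sqrt{11183177}}{44}$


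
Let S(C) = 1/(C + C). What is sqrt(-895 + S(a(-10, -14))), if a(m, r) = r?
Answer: I*sqrt(175427)/14 ≈ 29.917*I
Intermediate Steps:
S(C) = 1/(2*C)
sqrt(-895 + S(a(-10, -14))) = sqrt(-895 + (1/2)/(-14)) = sqrt(-895 + (1/2)*(-1/14)) = sqrt(-895 - 1/28) = sqrt(-25061/28) = I*sqrt(175427)/14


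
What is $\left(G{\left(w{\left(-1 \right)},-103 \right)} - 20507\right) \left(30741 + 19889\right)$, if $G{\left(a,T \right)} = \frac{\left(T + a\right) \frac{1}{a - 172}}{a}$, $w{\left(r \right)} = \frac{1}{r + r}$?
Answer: $-1038330166$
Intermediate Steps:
$w{\left(r \right)} = \frac{1}{2 r}$
$G{\left(a,T \right)} = \frac{T + a}{a \left(-172 + a\right)}$ ($G{\left(a,T \right)} = \frac{\left(T + a\right) \frac{1}{-172 + a}}{a} = \frac{\frac{1}{-172 + a} \left(T + a\right)}{a} = \frac{T + a}{a \left(-172 + a\right)}$)
$\left(G{\left(w{\left(-1 \right)},-103 \right)} - 20507\right) \left(30741 + 19889\right) = \left(\frac{-103 + \frac{1}{2 \left(-1\right)}}{\frac{1}{2 \left(-1\right)} \left(-172 + \frac{1}{2 \left(-1\right)}\right)} - 20507\right) \left(30741 + 19889\right) = \left(\frac{-103 + \frac{1}{2} \left(-1\right)}{\frac{1}{2} \left(-1\right) \left(-172 + \frac{1}{2} \left(-1\right)\right)} - 20507\right) 50630 = \left(\frac{-103 - \frac{1}{2}}{\left(- \frac{1}{2}\right) \left(-172 - \frac{1}{2}\right)} - 20507\right) 50630 = \left(\left(-2\right) \frac{1}{- \frac{345}{2}} \left(- \frac{207}{2}\right) - 20507\right) 50630 = \left(\left(-2\right) \left(- \frac{2}{345}\right) \left(- \frac{207}{2}\right) - 20507\right) 50630 = \left(- \frac{6}{5} - 20507\right) 50630 = \left(- \frac{102541}{5}\right) 50630 = -1038330166$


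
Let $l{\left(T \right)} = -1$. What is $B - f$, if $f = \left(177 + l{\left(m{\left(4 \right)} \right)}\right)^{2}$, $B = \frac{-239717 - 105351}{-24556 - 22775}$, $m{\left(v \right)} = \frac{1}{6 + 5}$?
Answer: $- \frac{1465779988}{47331} \approx -30969.0$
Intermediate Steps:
$m{\left(v \right)} = \frac{1}{11}$
$B = \frac{345068}{47331}$ ($B = - \frac{345068}{-47331} = \left(-345068\right) \left(- \frac{1}{47331}\right) = \frac{345068}{47331} \approx 7.2905$)
$f = 30976$ ($f = \left(177 - 1\right)^{2} = 176^{2} = 30976$)
$B - f = \frac{345068}{47331} - 30976 = - \frac{1465779988}{47331}$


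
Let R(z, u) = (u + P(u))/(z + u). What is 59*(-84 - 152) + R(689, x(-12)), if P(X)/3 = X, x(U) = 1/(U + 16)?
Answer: -38388464/2757 ≈ -13924.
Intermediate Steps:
x(U) = 1/(16 + U)
P(X) = 3*X
R(z, u) = 4*u/(u + z) (R(z, u) = (u + 3*u)/(z + u) = (4*u)/(u + z) = 4*u/(u + z))
59*(-84 - 152) + R(689, x(-12)) = 59*(-84 - 152) + 4/((16 - 12)*(1/(16 - 12) + 689)) = 59*(-236) + 4/(4*(1/4 + 689)) = -13924 + 4*(1/4)/(1/4 + 689) = -13924 + 4*(1/4)/(2757/4) = -13924 + 4*(1/4)*(4/2757) = -13924 + 4/2757 = -38388464/2757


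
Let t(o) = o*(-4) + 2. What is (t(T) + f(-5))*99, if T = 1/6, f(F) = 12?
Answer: 1320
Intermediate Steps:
T = ⅙ ≈ 0.16667
t(o) = 2 - 4*o (t(o) = -4*o + 2 = 2 - 4*o)
(t(T) + f(-5))*99 = ((2 - 4*⅙) + 12)*99 = ((2 - ⅔) + 12)*99 = (4/3 + 12)*99 = (40/3)*99 = 1320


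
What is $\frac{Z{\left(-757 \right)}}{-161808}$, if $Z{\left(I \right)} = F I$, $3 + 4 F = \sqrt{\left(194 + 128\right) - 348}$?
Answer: $- \frac{757}{215744} + \frac{757 i \sqrt{26}}{647232} \approx -0.0035088 + 0.0059638 i$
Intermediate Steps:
$F = - \frac{3}{4} + \frac{i \sqrt{26}}{4}$ ($F = - \frac{3}{4} + \frac{\sqrt{\left(194 + 128\right) - 348}}{4} = - \frac{3}{4} + \frac{\sqrt{322 - 348}}{4} = - \frac{3}{4} + \frac{\sqrt{-26}}{4} = - \frac{3}{4} + \frac{i \sqrt{26}}{4} \approx -0.75 + 1.2748 i$)
$Z{\left(I \right)} = I \left(- \frac{3}{4} + \frac{i \sqrt{26}}{4}\right)$ ($Z{\left(I \right)} = \left(- \frac{3}{4} + \frac{i \sqrt{26}}{4}\right) I = I \left(- \frac{3}{4} + \frac{i \sqrt{26}}{4}\right)$)
$\frac{Z{\left(-757 \right)}}{-161808} = \frac{\frac{1}{4} \left(-757\right) \left(-3 + i \sqrt{26}\right)}{-161808} = \left(\frac{2271}{4} - \frac{757 i \sqrt{26}}{4}\right) \left(- \frac{1}{161808}\right) = - \frac{757}{215744} + \frac{757 i \sqrt{26}}{647232}$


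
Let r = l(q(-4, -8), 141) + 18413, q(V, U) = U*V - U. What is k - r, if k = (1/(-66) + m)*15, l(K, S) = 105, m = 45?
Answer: -392551/22 ≈ -17843.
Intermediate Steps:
q(V, U) = -U + U*V
k = 14845/22 (k = (1/(-66) + 45)*15 = (-1/66 + 45)*15 = (2969/66)*15 = 14845/22 ≈ 674.77)
r = 18518 (r = 105 + 18413 = 18518)
k - r = 14845/22 - 1*18518 = 14845/22 - 18518 = -392551/22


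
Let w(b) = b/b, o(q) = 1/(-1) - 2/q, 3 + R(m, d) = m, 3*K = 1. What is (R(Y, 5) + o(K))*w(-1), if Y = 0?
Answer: -10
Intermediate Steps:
K = 1/3 (K = (1/3)*1 = 1/3 ≈ 0.33333)
R(m, d) = -3 + m
o(q) = -1 - 2/q (o(q) = 1*(-1) - 2/q = -1 - 2/q)
w(b) = 1
(R(Y, 5) + o(K))*w(-1) = ((-3 + 0) + (-2 - 1*1/3)/(1/3))*1 = (-3 + 3*(-2 - 1/3))*1 = (-3 + 3*(-7/3))*1 = (-3 - 7)*1 = -10*1 = -10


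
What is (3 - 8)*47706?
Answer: -238530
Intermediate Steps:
(3 - 8)*47706 = -5*47706 = -238530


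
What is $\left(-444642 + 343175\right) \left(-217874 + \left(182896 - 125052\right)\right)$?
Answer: $16237764010$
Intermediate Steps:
$\left(-444642 + 343175\right) \left(-217874 + \left(182896 - 125052\right)\right) = - 101467 \left(-217874 + \left(182896 - 125052\right)\right) = - 101467 \left(-217874 + 57844\right) = \left(-101467\right) \left(-160030\right) = 16237764010$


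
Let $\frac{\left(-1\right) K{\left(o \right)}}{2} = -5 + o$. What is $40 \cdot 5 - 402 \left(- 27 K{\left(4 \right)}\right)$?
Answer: $21908$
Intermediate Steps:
$K{\left(o \right)} = 10 - 2 o$ ($K{\left(o \right)} = - 2 \left(-5 + o\right) = 10 - 2 o$)
$40 \cdot 5 - 402 \left(- 27 K{\left(4 \right)}\right) = 40 \cdot 5 - 402 \left(- 27 \left(10 - 8\right)\right) = 200 - 402 \left(- 27 \left(10 - 8\right)\right) = 200 - 402 \left(\left(-27\right) 2\right) = 200 - -21708 = 200 + 21708 = 21908$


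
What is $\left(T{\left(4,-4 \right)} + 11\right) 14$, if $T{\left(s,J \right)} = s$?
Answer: $210$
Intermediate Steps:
$\left(T{\left(4,-4 \right)} + 11\right) 14 = \left(4 + 11\right) 14 = 15 \cdot 14 = 210$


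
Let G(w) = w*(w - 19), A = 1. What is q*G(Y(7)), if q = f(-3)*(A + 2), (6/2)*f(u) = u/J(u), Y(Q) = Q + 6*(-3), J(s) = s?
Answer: 330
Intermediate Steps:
Y(Q) = -18 + Q (Y(Q) = Q - 18 = -18 + Q)
G(w) = w*(-19 + w)
f(u) = ⅓ (f(u) = (u/u)/3 = (⅓)*1 = ⅓)
q = 1 (q = (1 + 2)/3 = (⅓)*3 = 1)
q*G(Y(7)) = 1*((-18 + 7)*(-19 + (-18 + 7))) = 1*(-11*(-19 - 11)) = 1*(-11*(-30)) = 1*330 = 330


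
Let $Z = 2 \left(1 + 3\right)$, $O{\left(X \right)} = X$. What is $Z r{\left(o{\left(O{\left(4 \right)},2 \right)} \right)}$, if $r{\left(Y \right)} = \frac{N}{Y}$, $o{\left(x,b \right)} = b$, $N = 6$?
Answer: $24$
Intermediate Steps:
$Z = 8$ ($Z = 2 \cdot 4 = 8$)
$r{\left(Y \right)} = \frac{6}{Y}$
$Z r{\left(o{\left(O{\left(4 \right)},2 \right)} \right)} = 8 \cdot \frac{6}{2} = 8 \cdot 6 \cdot \frac{1}{2} = 8 \cdot 3 = 24$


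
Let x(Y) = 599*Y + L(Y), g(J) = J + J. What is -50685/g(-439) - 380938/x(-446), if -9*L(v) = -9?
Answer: 13875113369/234560334 ≈ 59.154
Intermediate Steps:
g(J) = 2*J
L(v) = 1 (L(v) = -⅑*(-9) = 1)
x(Y) = 1 + 599*Y (x(Y) = 599*Y + 1 = 1 + 599*Y)
-50685/g(-439) - 380938/x(-446) = -50685/(2*(-439)) - 380938/(1 + 599*(-446)) = -50685/(-878) - 380938/(1 - 267154) = -50685*(-1/878) - 380938/(-267153) = 50685/878 - 380938*(-1/267153) = 50685/878 + 380938/267153 = 13875113369/234560334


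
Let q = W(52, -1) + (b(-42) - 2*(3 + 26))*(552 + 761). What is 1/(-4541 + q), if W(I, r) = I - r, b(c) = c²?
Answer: 1/2235490 ≈ 4.4733e-7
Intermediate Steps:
q = 2240031 (q = (52 - 1*(-1)) + ((-42)² - 2*(3 + 26))*(552 + 761) = (52 + 1) + (1764 - 2*29)*1313 = 53 + (1764 - 58)*1313 = 53 + 1706*1313 = 53 + 2239978 = 2240031)
1/(-4541 + q) = 1/(-4541 + 2240031) = 1/2235490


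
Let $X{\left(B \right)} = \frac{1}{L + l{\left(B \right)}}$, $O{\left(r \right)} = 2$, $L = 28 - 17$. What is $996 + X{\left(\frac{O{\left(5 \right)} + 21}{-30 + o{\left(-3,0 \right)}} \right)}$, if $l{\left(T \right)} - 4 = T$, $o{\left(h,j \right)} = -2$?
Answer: $\frac{455204}{457} \approx 996.07$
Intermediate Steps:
$L = 11$
$l{\left(T \right)} = 4 + T$
$X{\left(B \right)} = \frac{1}{15 + B}$ ($X{\left(B \right)} = \frac{1}{11 + \left(4 + B\right)} = \frac{1}{15 + B}$)
$996 + X{\left(\frac{O{\left(5 \right)} + 21}{-30 + o{\left(-3,0 \right)}} \right)} = 996 + \frac{1}{15 + \frac{2 + 21}{-30 - 2}} = 996 + \frac{1}{15 + \frac{23}{-32}} = 996 + \frac{1}{15 + 23 \left(- \frac{1}{32}\right)} = 996 + \frac{1}{15 - \frac{23}{32}} = 996 + \frac{1}{\frac{457}{32}} = 996 + \frac{32}{457} = \frac{455204}{457}$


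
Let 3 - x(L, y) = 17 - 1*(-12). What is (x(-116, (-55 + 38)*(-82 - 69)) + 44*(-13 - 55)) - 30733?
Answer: -33751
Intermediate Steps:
x(L, y) = -26 (x(L, y) = 3 - (17 - 1*(-12)) = 3 - (17 + 12) = 3 - 1*29 = 3 - 29 = -26)
(x(-116, (-55 + 38)*(-82 - 69)) + 44*(-13 - 55)) - 30733 = (-26 + 44*(-13 - 55)) - 30733 = (-26 + 44*(-68)) - 30733 = (-26 - 2992) - 30733 = -3018 - 30733 = -33751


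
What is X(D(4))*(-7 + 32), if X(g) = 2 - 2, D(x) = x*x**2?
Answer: 0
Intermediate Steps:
D(x) = x**3
X(g) = 0
X(D(4))*(-7 + 32) = 0*(-7 + 32) = 0*25 = 0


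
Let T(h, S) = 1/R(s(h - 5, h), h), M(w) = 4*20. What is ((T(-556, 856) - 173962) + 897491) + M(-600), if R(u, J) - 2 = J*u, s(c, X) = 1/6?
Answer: 196821645/272 ≈ 7.2361e+5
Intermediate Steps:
M(w) = 80
s(c, X) = ⅙ (s(c, X) = 1*(⅙) = ⅙)
R(u, J) = 2 + J*u
T(h, S) = 1/(2 + h/6) (T(h, S) = 1/(2 + h*(⅙)) = 1/(2 + h/6))
((T(-556, 856) - 173962) + 897491) + M(-600) = ((6/(12 - 556) - 173962) + 897491) + 80 = ((6/(-544) - 173962) + 897491) + 80 = ((6*(-1/544) - 173962) + 897491) + 80 = ((-3/272 - 173962) + 897491) + 80 = (-47317667/272 + 897491) + 80 = 196799885/272 + 80 = 196821645/272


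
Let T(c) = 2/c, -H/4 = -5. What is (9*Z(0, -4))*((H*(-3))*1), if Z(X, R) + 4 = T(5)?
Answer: 1944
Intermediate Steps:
H = 20 (H = -4*(-5) = 20)
Z(X, R) = -18/5 (Z(X, R) = -4 + 2/5 = -4 + 2*(⅕) = -4 + ⅖ = -18/5)
(9*Z(0, -4))*((H*(-3))*1) = (9*(-18/5))*((20*(-3))*1) = -(-1944) = -162/5*(-60) = 1944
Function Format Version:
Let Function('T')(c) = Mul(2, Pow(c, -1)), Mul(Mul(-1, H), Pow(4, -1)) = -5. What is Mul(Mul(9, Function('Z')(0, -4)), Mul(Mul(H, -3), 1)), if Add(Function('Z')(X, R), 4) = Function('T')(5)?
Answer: 1944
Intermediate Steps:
H = 20 (H = Mul(-4, -5) = 20)
Function('Z')(X, R) = Rational(-18, 5) (Function('Z')(X, R) = Add(-4, Mul(2, Pow(5, -1))) = Add(-4, Mul(2, Rational(1, 5))) = Add(-4, Rational(2, 5)) = Rational(-18, 5))
Mul(Mul(9, Function('Z')(0, -4)), Mul(Mul(H, -3), 1)) = Mul(Mul(9, Rational(-18, 5)), Mul(Mul(20, -3), 1)) = Mul(Rational(-162, 5), Mul(-60, 1)) = Mul(Rational(-162, 5), -60) = 1944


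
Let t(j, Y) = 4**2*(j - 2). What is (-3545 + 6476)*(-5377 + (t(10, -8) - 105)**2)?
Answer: -14209488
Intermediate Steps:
t(j, Y) = -32 + 16*j (t(j, Y) = 16*(-2 + j) = -32 + 16*j)
(-3545 + 6476)*(-5377 + (t(10, -8) - 105)**2) = (-3545 + 6476)*(-5377 + ((-32 + 16*10) - 105)**2) = 2931*(-5377 + ((-32 + 160) - 105)**2) = 2931*(-5377 + (128 - 105)**2) = 2931*(-5377 + 23**2) = 2931*(-5377 + 529) = 2931*(-4848) = -14209488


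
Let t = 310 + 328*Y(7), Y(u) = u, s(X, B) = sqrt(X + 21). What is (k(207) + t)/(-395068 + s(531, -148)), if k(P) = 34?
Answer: -130372440/19509840509 - 660*sqrt(138)/19509840509 ≈ -0.0066828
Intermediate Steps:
s(X, B) = sqrt(21 + X)
t = 2606 (t = 310 + 328*7 = 310 + 2296 = 2606)
(k(207) + t)/(-395068 + s(531, -148)) = (34 + 2606)/(-395068 + sqrt(21 + 531)) = 2640/(-395068 + sqrt(552)) = 2640/(-395068 + 2*sqrt(138))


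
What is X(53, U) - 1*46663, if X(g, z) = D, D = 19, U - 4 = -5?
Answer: -46644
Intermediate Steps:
U = -1 (U = 4 - 5 = -1)
X(g, z) = 19
X(53, U) - 1*46663 = 19 - 1*46663 = 19 - 46663 = -46644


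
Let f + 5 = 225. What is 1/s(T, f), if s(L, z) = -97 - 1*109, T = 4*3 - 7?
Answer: -1/206 ≈ -0.0048544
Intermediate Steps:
f = 220 (f = -5 + 225 = 220)
T = 5 (T = 12 - 7 = 5)
s(L, z) = -206 (s(L, z) = -97 - 109 = -206)
1/s(T, f) = 1/(-206) = -1/206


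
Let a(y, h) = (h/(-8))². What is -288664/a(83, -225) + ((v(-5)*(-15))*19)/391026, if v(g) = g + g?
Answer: -1203977331941/3299281875 ≈ -364.92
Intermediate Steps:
v(g) = 2*g
a(y, h) = h²/64 (a(y, h) = (h*(-⅛))² = (-h/8)² = h²/64)
-288664/a(83, -225) + ((v(-5)*(-15))*19)/391026 = -288664/((1/64)*(-225)²) + (((2*(-5))*(-15))*19)/391026 = -288664/((1/64)*50625) + (-10*(-15)*19)*(1/391026) = -288664/50625/64 + (150*19)*(1/391026) = -288664*64/50625 + 2850*(1/391026) = -18474496/50625 + 475/65171 = -1203977331941/3299281875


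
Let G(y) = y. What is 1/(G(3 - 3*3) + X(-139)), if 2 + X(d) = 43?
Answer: 1/35 ≈ 0.028571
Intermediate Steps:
X(d) = 41 (X(d) = -2 + 43 = 41)
1/(G(3 - 3*3) + X(-139)) = 1/((3 - 3*3) + 41) = 1/((3 - 9) + 41) = 1/(-6 + 41) = 1/35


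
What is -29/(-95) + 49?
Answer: 4684/95 ≈ 49.305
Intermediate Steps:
-29/(-95) + 49 = -1/95*(-29) + 49 = 29/95 + 49 = 4684/95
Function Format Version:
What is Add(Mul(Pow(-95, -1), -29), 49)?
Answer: Rational(4684, 95) ≈ 49.305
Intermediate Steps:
Add(Mul(Pow(-95, -1), -29), 49) = Add(Mul(Rational(-1, 95), -29), 49) = Add(Rational(29, 95), 49) = Rational(4684, 95)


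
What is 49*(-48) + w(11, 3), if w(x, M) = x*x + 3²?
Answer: -2222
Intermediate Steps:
w(x, M) = 9 + x² (w(x, M) = x² + 9 = 9 + x²)
49*(-48) + w(11, 3) = 49*(-48) + (9 + 11²) = -2352 + (9 + 121) = -2352 + 130 = -2222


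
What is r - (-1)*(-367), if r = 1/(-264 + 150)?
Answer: -41839/114 ≈ -367.01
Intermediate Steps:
r = -1/114 (r = 1/(-114) = -1/114 ≈ -0.0087719)
r - (-1)*(-367) = -1/114 - (-1)*(-367) = -1/114 - 1*367 = -1/114 - 367 = -41839/114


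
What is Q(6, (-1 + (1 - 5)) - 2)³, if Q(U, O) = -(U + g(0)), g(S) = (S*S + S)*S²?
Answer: -216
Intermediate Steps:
g(S) = S²*(S + S²) (g(S) = (S² + S)*S² = (S + S²)*S² = S²*(S + S²))
Q(U, O) = -U (Q(U, O) = -(U + 0³*(1 + 0)) = -(U + 0*1) = -(U + 0) = -U)
Q(6, (-1 + (1 - 5)) - 2)³ = (-1*6)³ = (-6)³ = -216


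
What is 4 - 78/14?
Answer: -11/7 ≈ -1.5714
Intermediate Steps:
4 - 78/14 = 4 - 78*1/14 = 4 - 39/7 = -11/7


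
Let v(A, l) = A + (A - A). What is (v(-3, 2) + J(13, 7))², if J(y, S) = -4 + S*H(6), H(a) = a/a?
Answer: 0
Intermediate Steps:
H(a) = 1
v(A, l) = A (v(A, l) = A + 0 = A)
J(y, S) = -4 + S (J(y, S) = -4 + S*1 = -4 + S)
(v(-3, 2) + J(13, 7))² = (-3 + (-4 + 7))² = (-3 + 3)² = 0² = 0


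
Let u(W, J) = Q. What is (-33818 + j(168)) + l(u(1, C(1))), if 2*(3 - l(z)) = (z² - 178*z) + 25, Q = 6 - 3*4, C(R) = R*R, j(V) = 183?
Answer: -68393/2 ≈ -34197.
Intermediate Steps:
C(R) = R²
Q = -6 (Q = 6 - 12 = -6)
u(W, J) = -6
l(z) = -19/2 + 89*z - z²/2 (l(z) = 3 - ((z² - 178*z) + 25)/2 = 3 - (25 + z² - 178*z)/2 = 3 + (-25/2 + 89*z - z²/2) = -19/2 + 89*z - z²/2)
(-33818 + j(168)) + l(u(1, C(1))) = (-33818 + 183) + (-19/2 + 89*(-6) - ½*(-6)²) = -33635 + (-19/2 - 534 - ½*36) = -33635 + (-19/2 - 534 - 18) = -33635 - 1123/2 = -68393/2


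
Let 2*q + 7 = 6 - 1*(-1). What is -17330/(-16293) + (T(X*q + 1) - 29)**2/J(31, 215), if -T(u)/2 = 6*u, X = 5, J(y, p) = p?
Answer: 31114483/3502995 ≈ 8.8822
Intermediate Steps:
q = 0 (q = -7/2 + (6 - 1*(-1))/2 = -7/2 + (6 + 1)/2 = -7/2 + (1/2)*7 = -7/2 + 7/2 = 0)
T(u) = -12*u
-17330/(-16293) + (T(X*q + 1) - 29)**2/J(31, 215) = -17330/(-16293) + (-12*(5*0 + 1) - 29)**2/215 = -17330*(-1/16293) + (-12*(0 + 1) - 29)**2*(1/215) = 17330/16293 + (-12*1 - 29)**2*(1/215) = 17330/16293 + (-12 - 29)**2*(1/215) = 17330/16293 + (-41)**2*(1/215) = 17330/16293 + 1681*(1/215) = 17330/16293 + 1681/215 = 31114483/3502995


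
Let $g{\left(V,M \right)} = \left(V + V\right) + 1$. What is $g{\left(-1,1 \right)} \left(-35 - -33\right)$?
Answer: $2$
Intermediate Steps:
$g{\left(V,M \right)} = 1 + 2 V$ ($g{\left(V,M \right)} = 2 V + 1 = 1 + 2 V$)
$g{\left(-1,1 \right)} \left(-35 - -33\right) = \left(1 + 2 \left(-1\right)\right) \left(-35 - -33\right) = \left(1 - 2\right) \left(-35 + 33\right) = \left(-1\right) \left(-2\right) = 2$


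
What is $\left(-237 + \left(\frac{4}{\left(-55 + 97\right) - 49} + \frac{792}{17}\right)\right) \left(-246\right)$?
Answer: $\frac{5590842}{119} \approx 46982.0$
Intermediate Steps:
$\left(-237 + \left(\frac{4}{\left(-55 + 97\right) - 49} + \frac{792}{17}\right)\right) \left(-246\right) = \left(-237 + \left(\frac{4}{42 - 49} + 792 \cdot \frac{1}{17}\right)\right) \left(-246\right) = \left(-237 + \left(\frac{4}{-7} + \frac{792}{17}\right)\right) \left(-246\right) = \left(-237 + \left(4 \left(- \frac{1}{7}\right) + \frac{792}{17}\right)\right) \left(-246\right) = \left(-237 + \left(- \frac{4}{7} + \frac{792}{17}\right)\right) \left(-246\right) = \left(-237 + \frac{5476}{119}\right) \left(-246\right) = \left(- \frac{22727}{119}\right) \left(-246\right) = \frac{5590842}{119}$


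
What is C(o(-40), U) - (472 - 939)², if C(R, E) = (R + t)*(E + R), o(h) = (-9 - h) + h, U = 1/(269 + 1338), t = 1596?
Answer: -373420217/1607 ≈ -2.3237e+5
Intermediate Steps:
U = 1/1607 ≈ 0.00062228
o(h) = -9
C(R, E) = (1596 + R)*(E + R) (C(R, E) = (R + 1596)*(E + R) = (1596 + R)*(E + R))
C(o(-40), U) - (472 - 939)² = ((-9)² + 1596*(1/1607) + 1596*(-9) + (1/1607)*(-9)) - (472 - 939)² = (81 + 1596/1607 - 14364 - 9/1607) - 1*(-467)² = -22951194/1607 - 1*218089 = -22951194/1607 - 218089 = -373420217/1607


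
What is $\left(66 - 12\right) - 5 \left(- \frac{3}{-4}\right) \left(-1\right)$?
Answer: $\frac{405}{2} \approx 202.5$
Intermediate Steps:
$\left(66 - 12\right) - 5 \left(- \frac{3}{-4}\right) \left(-1\right) = 54 - 5 \left(\left(-3\right) \left(- \frac{1}{4}\right)\right) \left(-1\right) = 54 \left(-5\right) \frac{3}{4} \left(-1\right) = 54 \left(\left(- \frac{15}{4}\right) \left(-1\right)\right) = 54 \cdot \frac{15}{4} = \frac{405}{2}$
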